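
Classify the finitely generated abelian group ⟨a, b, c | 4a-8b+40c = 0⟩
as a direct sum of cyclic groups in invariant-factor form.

rank_ℚ(R)=1; free=3−1=2
SNF(R) diag = [4] → torsion [4]

Answer: M ≅ ℤ^2 ⊕ ℤ/4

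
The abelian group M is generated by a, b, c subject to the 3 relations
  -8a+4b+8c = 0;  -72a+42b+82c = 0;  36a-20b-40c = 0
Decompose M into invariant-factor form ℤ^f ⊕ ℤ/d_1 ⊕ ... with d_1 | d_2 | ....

rank_ℚ(R)=3; free=3−3=0
SNF(R) diag = [2, 4, 4] → torsion [2, 4, 4]

Answer: M ≅ ℤ/2 ⊕ ℤ/4 ⊕ ℤ/4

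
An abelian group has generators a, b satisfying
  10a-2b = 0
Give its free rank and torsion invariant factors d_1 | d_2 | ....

Answer: M ≅ ℤ^1 ⊕ ℤ/2

Derivation:
rank_ℚ(R)=1; free=2−1=1
SNF(R) diag = [2] → torsion [2]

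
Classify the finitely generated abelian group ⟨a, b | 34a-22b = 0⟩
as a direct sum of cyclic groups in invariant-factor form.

rank_ℚ(R)=1; free=2−1=1
SNF(R) diag = [2] → torsion [2]

Answer: M ≅ ℤ^1 ⊕ ℤ/2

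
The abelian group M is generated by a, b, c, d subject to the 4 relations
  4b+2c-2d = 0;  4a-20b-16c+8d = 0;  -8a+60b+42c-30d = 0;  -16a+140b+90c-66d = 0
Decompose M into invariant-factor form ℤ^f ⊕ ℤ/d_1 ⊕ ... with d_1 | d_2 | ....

Answer: M ≅ ℤ/2 ⊕ ℤ/4 ⊕ ℤ/4 ⊕ ℤ/8

Derivation:
rank_ℚ(R)=4; free=4−4=0
SNF(R) diag = [2, 4, 4, 8] → torsion [2, 4, 4, 8]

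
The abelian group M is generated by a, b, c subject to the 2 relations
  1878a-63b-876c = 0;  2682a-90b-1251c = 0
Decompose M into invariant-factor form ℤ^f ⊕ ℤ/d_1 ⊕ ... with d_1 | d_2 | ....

Answer: M ≅ ℤ^1 ⊕ ℤ/3 ⊕ ℤ/9

Derivation:
rank_ℚ(R)=2; free=3−2=1
SNF(R) diag = [3, 9] → torsion [3, 9]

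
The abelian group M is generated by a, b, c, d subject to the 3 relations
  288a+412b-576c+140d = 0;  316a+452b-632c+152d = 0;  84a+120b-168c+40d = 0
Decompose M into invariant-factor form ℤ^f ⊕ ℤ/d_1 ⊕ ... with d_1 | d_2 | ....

Answer: M ≅ ℤ^1 ⊕ ℤ/4 ⊕ ℤ/4 ⊕ ℤ/4

Derivation:
rank_ℚ(R)=3; free=4−3=1
SNF(R) diag = [4, 4, 4] → torsion [4, 4, 4]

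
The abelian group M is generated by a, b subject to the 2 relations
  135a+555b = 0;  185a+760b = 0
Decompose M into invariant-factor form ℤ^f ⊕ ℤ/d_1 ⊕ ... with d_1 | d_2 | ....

Answer: M ≅ ℤ/5 ⊕ ℤ/15

Derivation:
rank_ℚ(R)=2; free=2−2=0
SNF(R) diag = [5, 15] → torsion [5, 15]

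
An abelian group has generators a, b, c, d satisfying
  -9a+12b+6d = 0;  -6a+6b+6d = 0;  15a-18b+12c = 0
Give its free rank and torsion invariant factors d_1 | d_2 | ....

Answer: M ≅ ℤ^1 ⊕ ℤ/3 ⊕ ℤ/6 ⊕ ℤ/12

Derivation:
rank_ℚ(R)=3; free=4−3=1
SNF(R) diag = [3, 6, 12] → torsion [3, 6, 12]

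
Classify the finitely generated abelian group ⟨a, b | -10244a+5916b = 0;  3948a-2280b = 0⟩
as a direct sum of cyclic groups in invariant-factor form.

Answer: M ≅ ℤ/4 ⊕ ℤ/12

Derivation:
rank_ℚ(R)=2; free=2−2=0
SNF(R) diag = [4, 12] → torsion [4, 12]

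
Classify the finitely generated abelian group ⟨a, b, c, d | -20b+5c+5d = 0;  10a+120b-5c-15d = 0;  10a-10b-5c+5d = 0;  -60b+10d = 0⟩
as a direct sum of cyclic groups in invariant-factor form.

rank_ℚ(R)=4; free=4−4=0
SNF(R) diag = [5, 10, 10, 10] → torsion [5, 10, 10, 10]

Answer: M ≅ ℤ/5 ⊕ ℤ/10 ⊕ ℤ/10 ⊕ ℤ/10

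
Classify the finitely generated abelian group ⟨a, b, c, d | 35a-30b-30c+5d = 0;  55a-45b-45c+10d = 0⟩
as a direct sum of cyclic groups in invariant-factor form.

Answer: M ≅ ℤ^2 ⊕ ℤ/5 ⊕ ℤ/15

Derivation:
rank_ℚ(R)=2; free=4−2=2
SNF(R) diag = [5, 15] → torsion [5, 15]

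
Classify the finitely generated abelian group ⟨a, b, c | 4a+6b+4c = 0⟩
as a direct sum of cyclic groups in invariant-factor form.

Answer: M ≅ ℤ^2 ⊕ ℤ/2

Derivation:
rank_ℚ(R)=1; free=3−1=2
SNF(R) diag = [2] → torsion [2]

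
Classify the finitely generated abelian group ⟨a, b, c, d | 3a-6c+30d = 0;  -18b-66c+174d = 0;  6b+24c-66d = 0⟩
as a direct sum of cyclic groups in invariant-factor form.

Answer: M ≅ ℤ^1 ⊕ ℤ/3 ⊕ ℤ/6 ⊕ ℤ/6

Derivation:
rank_ℚ(R)=3; free=4−3=1
SNF(R) diag = [3, 6, 6] → torsion [3, 6, 6]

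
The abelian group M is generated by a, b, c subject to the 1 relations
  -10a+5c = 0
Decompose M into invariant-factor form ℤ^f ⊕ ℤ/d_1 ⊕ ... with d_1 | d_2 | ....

Answer: M ≅ ℤ^2 ⊕ ℤ/5

Derivation:
rank_ℚ(R)=1; free=3−1=2
SNF(R) diag = [5] → torsion [5]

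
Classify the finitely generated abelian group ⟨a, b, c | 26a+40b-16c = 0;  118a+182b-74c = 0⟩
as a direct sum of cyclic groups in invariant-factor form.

Answer: M ≅ ℤ^1 ⊕ ℤ/2 ⊕ ℤ/6

Derivation:
rank_ℚ(R)=2; free=3−2=1
SNF(R) diag = [2, 6] → torsion [2, 6]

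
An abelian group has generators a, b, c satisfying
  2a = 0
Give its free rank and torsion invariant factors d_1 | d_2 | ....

Answer: M ≅ ℤ^2 ⊕ ℤ/2

Derivation:
rank_ℚ(R)=1; free=3−1=2
SNF(R) diag = [2] → torsion [2]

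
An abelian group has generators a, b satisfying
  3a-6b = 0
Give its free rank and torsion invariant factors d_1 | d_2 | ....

rank_ℚ(R)=1; free=2−1=1
SNF(R) diag = [3] → torsion [3]

Answer: M ≅ ℤ^1 ⊕ ℤ/3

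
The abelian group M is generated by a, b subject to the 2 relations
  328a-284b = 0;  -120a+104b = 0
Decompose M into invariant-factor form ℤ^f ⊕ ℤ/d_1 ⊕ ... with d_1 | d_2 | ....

Answer: M ≅ ℤ/4 ⊕ ℤ/8

Derivation:
rank_ℚ(R)=2; free=2−2=0
SNF(R) diag = [4, 8] → torsion [4, 8]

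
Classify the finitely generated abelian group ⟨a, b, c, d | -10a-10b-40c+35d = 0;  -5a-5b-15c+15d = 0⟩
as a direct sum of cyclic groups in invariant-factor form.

rank_ℚ(R)=2; free=4−2=2
SNF(R) diag = [5, 5] → torsion [5, 5]

Answer: M ≅ ℤ^2 ⊕ ℤ/5 ⊕ ℤ/5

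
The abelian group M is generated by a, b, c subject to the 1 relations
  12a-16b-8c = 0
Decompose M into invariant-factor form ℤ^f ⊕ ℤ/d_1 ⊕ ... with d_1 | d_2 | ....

Answer: M ≅ ℤ^2 ⊕ ℤ/4

Derivation:
rank_ℚ(R)=1; free=3−1=2
SNF(R) diag = [4] → torsion [4]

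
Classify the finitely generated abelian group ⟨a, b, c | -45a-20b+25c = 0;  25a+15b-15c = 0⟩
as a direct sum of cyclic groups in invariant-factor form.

Answer: M ≅ ℤ^1 ⊕ ℤ/5 ⊕ ℤ/5

Derivation:
rank_ℚ(R)=2; free=3−2=1
SNF(R) diag = [5, 5] → torsion [5, 5]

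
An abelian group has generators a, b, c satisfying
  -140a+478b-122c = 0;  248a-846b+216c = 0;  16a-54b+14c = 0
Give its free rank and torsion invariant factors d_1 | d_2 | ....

Answer: M ≅ ℤ/2 ⊕ ℤ/2 ⊕ ℤ/4

Derivation:
rank_ℚ(R)=3; free=3−3=0
SNF(R) diag = [2, 2, 4] → torsion [2, 2, 4]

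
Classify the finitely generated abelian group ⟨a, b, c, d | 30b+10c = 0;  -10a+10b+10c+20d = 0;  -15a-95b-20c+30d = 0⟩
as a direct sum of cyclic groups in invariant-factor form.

Answer: M ≅ ℤ^1 ⊕ ℤ/5 ⊕ ℤ/10 ⊕ ℤ/10

Derivation:
rank_ℚ(R)=3; free=4−3=1
SNF(R) diag = [5, 10, 10] → torsion [5, 10, 10]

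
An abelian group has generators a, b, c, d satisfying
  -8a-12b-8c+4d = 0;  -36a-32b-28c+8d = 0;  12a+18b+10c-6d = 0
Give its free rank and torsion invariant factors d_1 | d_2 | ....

Answer: M ≅ ℤ^1 ⊕ ℤ/2 ⊕ ℤ/4 ⊕ ℤ/4

Derivation:
rank_ℚ(R)=3; free=4−3=1
SNF(R) diag = [2, 4, 4] → torsion [2, 4, 4]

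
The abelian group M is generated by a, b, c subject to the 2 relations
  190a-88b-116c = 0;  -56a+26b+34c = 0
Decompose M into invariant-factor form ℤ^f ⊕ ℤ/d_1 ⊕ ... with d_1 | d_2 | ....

Answer: M ≅ ℤ^1 ⊕ ℤ/2 ⊕ ℤ/6

Derivation:
rank_ℚ(R)=2; free=3−2=1
SNF(R) diag = [2, 6] → torsion [2, 6]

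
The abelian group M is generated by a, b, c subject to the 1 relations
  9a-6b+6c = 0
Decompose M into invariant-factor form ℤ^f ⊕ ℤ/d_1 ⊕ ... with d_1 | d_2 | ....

Answer: M ≅ ℤ^2 ⊕ ℤ/3

Derivation:
rank_ℚ(R)=1; free=3−1=2
SNF(R) diag = [3] → torsion [3]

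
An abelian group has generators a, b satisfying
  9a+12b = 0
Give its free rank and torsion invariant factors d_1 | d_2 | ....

Answer: M ≅ ℤ^1 ⊕ ℤ/3

Derivation:
rank_ℚ(R)=1; free=2−1=1
SNF(R) diag = [3] → torsion [3]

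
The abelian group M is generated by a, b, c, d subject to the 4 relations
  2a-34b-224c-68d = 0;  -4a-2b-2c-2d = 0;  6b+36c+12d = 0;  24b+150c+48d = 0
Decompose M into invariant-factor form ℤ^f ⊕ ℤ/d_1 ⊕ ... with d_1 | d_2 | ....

rank_ℚ(R)=4; free=4−4=0
SNF(R) diag = [2, 2, 6, 6] → torsion [2, 2, 6, 6]

Answer: M ≅ ℤ/2 ⊕ ℤ/2 ⊕ ℤ/6 ⊕ ℤ/6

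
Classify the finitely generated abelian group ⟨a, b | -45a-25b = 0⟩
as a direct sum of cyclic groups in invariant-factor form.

rank_ℚ(R)=1; free=2−1=1
SNF(R) diag = [5] → torsion [5]

Answer: M ≅ ℤ^1 ⊕ ℤ/5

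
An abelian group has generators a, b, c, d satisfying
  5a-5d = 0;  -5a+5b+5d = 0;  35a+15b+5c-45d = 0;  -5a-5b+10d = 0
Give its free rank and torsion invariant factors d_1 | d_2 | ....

rank_ℚ(R)=4; free=4−4=0
SNF(R) diag = [5, 5, 5, 5] → torsion [5, 5, 5, 5]

Answer: M ≅ ℤ/5 ⊕ ℤ/5 ⊕ ℤ/5 ⊕ ℤ/5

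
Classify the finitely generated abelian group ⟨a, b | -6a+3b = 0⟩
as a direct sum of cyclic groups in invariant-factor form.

Answer: M ≅ ℤ^1 ⊕ ℤ/3

Derivation:
rank_ℚ(R)=1; free=2−1=1
SNF(R) diag = [3] → torsion [3]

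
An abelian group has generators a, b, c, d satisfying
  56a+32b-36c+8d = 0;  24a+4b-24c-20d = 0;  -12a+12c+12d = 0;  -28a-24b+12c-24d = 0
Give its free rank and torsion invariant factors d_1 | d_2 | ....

rank_ℚ(R)=4; free=4−4=0
SNF(R) diag = [4, 4, 12, 12] → torsion [4, 4, 12, 12]

Answer: M ≅ ℤ/4 ⊕ ℤ/4 ⊕ ℤ/12 ⊕ ℤ/12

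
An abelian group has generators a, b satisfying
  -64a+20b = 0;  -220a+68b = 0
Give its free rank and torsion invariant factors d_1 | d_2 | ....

rank_ℚ(R)=2; free=2−2=0
SNF(R) diag = [4, 12] → torsion [4, 12]

Answer: M ≅ ℤ/4 ⊕ ℤ/12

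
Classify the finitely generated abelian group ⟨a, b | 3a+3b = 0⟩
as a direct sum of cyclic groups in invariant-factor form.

rank_ℚ(R)=1; free=2−1=1
SNF(R) diag = [3] → torsion [3]

Answer: M ≅ ℤ^1 ⊕ ℤ/3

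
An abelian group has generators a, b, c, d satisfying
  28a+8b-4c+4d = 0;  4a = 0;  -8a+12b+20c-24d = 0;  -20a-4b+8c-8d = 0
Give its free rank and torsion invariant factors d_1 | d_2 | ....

rank_ℚ(R)=4; free=4−4=0
SNF(R) diag = [4, 4, 4, 12] → torsion [4, 4, 4, 12]

Answer: M ≅ ℤ/4 ⊕ ℤ/4 ⊕ ℤ/4 ⊕ ℤ/12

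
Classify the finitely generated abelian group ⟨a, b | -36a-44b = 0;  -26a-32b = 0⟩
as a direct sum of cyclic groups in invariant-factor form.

Answer: M ≅ ℤ/2 ⊕ ℤ/4

Derivation:
rank_ℚ(R)=2; free=2−2=0
SNF(R) diag = [2, 4] → torsion [2, 4]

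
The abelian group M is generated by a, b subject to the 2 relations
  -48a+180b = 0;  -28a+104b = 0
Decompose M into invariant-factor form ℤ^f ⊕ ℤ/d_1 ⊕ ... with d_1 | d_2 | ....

Answer: M ≅ ℤ/4 ⊕ ℤ/12

Derivation:
rank_ℚ(R)=2; free=2−2=0
SNF(R) diag = [4, 12] → torsion [4, 12]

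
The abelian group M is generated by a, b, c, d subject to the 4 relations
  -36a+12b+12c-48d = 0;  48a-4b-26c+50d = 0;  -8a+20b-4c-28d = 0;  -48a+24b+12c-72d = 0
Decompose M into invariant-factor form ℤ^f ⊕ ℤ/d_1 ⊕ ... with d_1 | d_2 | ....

Answer: M ≅ ℤ/2 ⊕ ℤ/4 ⊕ ℤ/12 ⊕ ℤ/12

Derivation:
rank_ℚ(R)=4; free=4−4=0
SNF(R) diag = [2, 4, 12, 12] → torsion [2, 4, 12, 12]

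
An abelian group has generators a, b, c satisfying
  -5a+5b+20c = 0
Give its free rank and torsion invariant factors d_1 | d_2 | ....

Answer: M ≅ ℤ^2 ⊕ ℤ/5

Derivation:
rank_ℚ(R)=1; free=3−1=2
SNF(R) diag = [5] → torsion [5]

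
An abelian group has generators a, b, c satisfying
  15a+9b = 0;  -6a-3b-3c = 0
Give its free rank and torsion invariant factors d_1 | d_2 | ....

rank_ℚ(R)=2; free=3−2=1
SNF(R) diag = [3, 3] → torsion [3, 3]

Answer: M ≅ ℤ^1 ⊕ ℤ/3 ⊕ ℤ/3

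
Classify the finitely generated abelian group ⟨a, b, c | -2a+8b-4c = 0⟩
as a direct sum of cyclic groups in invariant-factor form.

Answer: M ≅ ℤ^2 ⊕ ℤ/2

Derivation:
rank_ℚ(R)=1; free=3−1=2
SNF(R) diag = [2] → torsion [2]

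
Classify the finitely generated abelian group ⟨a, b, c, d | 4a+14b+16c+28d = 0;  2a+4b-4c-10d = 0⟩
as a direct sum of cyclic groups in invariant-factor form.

Answer: M ≅ ℤ^2 ⊕ ℤ/2 ⊕ ℤ/6

Derivation:
rank_ℚ(R)=2; free=4−2=2
SNF(R) diag = [2, 6] → torsion [2, 6]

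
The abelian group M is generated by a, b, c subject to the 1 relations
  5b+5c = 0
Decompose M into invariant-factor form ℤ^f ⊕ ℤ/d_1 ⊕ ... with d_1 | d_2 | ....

rank_ℚ(R)=1; free=3−1=2
SNF(R) diag = [5] → torsion [5]

Answer: M ≅ ℤ^2 ⊕ ℤ/5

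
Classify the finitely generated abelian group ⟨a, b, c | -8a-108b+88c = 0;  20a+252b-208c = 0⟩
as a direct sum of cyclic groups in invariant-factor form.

rank_ℚ(R)=2; free=3−2=1
SNF(R) diag = [4, 12] → torsion [4, 12]

Answer: M ≅ ℤ^1 ⊕ ℤ/4 ⊕ ℤ/12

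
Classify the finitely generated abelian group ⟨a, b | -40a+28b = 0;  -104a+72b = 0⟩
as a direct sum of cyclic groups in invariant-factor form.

Answer: M ≅ ℤ/4 ⊕ ℤ/8

Derivation:
rank_ℚ(R)=2; free=2−2=0
SNF(R) diag = [4, 8] → torsion [4, 8]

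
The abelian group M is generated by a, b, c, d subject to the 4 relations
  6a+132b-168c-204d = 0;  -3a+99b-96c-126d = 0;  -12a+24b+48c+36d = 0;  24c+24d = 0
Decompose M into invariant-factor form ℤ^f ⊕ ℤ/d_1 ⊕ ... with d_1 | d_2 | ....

Answer: M ≅ ℤ/3 ⊕ ℤ/6 ⊕ ℤ/12 ⊕ ℤ/24

Derivation:
rank_ℚ(R)=4; free=4−4=0
SNF(R) diag = [3, 6, 12, 24] → torsion [3, 6, 12, 24]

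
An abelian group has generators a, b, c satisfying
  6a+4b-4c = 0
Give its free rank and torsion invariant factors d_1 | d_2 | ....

rank_ℚ(R)=1; free=3−1=2
SNF(R) diag = [2] → torsion [2]

Answer: M ≅ ℤ^2 ⊕ ℤ/2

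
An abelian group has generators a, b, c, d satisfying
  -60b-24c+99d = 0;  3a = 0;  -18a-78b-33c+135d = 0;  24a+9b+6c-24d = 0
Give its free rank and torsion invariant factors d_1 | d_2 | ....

Answer: M ≅ ℤ/3 ⊕ ℤ/3 ⊕ ℤ/3 ⊕ ℤ/9

Derivation:
rank_ℚ(R)=4; free=4−4=0
SNF(R) diag = [3, 3, 3, 9] → torsion [3, 3, 3, 9]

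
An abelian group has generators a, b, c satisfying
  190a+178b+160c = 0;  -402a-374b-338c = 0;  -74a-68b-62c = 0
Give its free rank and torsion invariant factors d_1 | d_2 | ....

rank_ℚ(R)=3; free=3−3=0
SNF(R) diag = [2, 2, 6] → torsion [2, 2, 6]

Answer: M ≅ ℤ/2 ⊕ ℤ/2 ⊕ ℤ/6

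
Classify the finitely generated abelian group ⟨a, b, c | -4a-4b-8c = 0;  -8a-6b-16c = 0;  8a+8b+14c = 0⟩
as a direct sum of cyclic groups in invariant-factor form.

rank_ℚ(R)=3; free=3−3=0
SNF(R) diag = [2, 2, 4] → torsion [2, 2, 4]

Answer: M ≅ ℤ/2 ⊕ ℤ/2 ⊕ ℤ/4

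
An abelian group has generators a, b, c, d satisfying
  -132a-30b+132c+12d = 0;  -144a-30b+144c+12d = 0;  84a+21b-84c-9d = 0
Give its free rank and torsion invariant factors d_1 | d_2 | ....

rank_ℚ(R)=3; free=4−3=1
SNF(R) diag = [3, 6, 12] → torsion [3, 6, 12]

Answer: M ≅ ℤ^1 ⊕ ℤ/3 ⊕ ℤ/6 ⊕ ℤ/12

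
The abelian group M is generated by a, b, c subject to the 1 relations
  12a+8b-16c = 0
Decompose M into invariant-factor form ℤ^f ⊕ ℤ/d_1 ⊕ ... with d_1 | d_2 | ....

Answer: M ≅ ℤ^2 ⊕ ℤ/4

Derivation:
rank_ℚ(R)=1; free=3−1=2
SNF(R) diag = [4] → torsion [4]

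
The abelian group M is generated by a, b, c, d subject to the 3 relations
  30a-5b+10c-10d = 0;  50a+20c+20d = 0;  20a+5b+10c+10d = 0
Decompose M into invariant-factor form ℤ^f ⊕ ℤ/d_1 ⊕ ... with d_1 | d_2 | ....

rank_ℚ(R)=3; free=4−3=1
SNF(R) diag = [5, 10, 20] → torsion [5, 10, 20]

Answer: M ≅ ℤ^1 ⊕ ℤ/5 ⊕ ℤ/10 ⊕ ℤ/20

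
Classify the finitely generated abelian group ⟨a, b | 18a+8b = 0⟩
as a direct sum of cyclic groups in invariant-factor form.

Answer: M ≅ ℤ^1 ⊕ ℤ/2

Derivation:
rank_ℚ(R)=1; free=2−1=1
SNF(R) diag = [2] → torsion [2]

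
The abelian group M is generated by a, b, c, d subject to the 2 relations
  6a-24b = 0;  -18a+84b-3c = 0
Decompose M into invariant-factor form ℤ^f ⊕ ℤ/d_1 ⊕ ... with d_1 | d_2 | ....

rank_ℚ(R)=2; free=4−2=2
SNF(R) diag = [3, 6] → torsion [3, 6]

Answer: M ≅ ℤ^2 ⊕ ℤ/3 ⊕ ℤ/6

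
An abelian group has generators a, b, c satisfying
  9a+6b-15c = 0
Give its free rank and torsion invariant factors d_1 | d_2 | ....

rank_ℚ(R)=1; free=3−1=2
SNF(R) diag = [3] → torsion [3]

Answer: M ≅ ℤ^2 ⊕ ℤ/3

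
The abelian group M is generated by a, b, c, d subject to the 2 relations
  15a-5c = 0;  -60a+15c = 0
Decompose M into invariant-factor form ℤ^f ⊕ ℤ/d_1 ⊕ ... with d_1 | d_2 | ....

rank_ℚ(R)=2; free=4−2=2
SNF(R) diag = [5, 15] → torsion [5, 15]

Answer: M ≅ ℤ^2 ⊕ ℤ/5 ⊕ ℤ/15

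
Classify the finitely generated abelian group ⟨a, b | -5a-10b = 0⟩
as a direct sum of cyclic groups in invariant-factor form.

rank_ℚ(R)=1; free=2−1=1
SNF(R) diag = [5] → torsion [5]

Answer: M ≅ ℤ^1 ⊕ ℤ/5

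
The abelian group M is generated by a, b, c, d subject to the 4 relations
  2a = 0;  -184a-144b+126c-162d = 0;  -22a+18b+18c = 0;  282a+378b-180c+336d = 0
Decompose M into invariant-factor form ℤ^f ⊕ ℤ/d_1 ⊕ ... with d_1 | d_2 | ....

Answer: M ≅ ℤ/2 ⊕ ℤ/6 ⊕ ℤ/18 ⊕ ℤ/54

Derivation:
rank_ℚ(R)=4; free=4−4=0
SNF(R) diag = [2, 6, 18, 54] → torsion [2, 6, 18, 54]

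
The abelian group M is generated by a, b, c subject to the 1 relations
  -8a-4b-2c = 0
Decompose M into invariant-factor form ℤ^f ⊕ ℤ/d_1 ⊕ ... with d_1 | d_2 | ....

rank_ℚ(R)=1; free=3−1=2
SNF(R) diag = [2] → torsion [2]

Answer: M ≅ ℤ^2 ⊕ ℤ/2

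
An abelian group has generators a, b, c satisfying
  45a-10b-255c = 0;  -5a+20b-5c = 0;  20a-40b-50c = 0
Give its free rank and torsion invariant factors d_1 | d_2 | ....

rank_ℚ(R)=3; free=3−3=0
SNF(R) diag = [5, 10, 10] → torsion [5, 10, 10]

Answer: M ≅ ℤ/5 ⊕ ℤ/10 ⊕ ℤ/10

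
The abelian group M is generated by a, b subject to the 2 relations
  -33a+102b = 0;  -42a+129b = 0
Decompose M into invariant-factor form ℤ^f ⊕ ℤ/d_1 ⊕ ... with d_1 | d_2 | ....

rank_ℚ(R)=2; free=2−2=0
SNF(R) diag = [3, 9] → torsion [3, 9]

Answer: M ≅ ℤ/3 ⊕ ℤ/9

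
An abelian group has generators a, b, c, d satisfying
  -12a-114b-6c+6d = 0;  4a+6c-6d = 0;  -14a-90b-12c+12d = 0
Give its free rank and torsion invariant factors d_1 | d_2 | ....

Answer: M ≅ ℤ^1 ⊕ ℤ/2 ⊕ ℤ/6 ⊕ ℤ/18

Derivation:
rank_ℚ(R)=3; free=4−3=1
SNF(R) diag = [2, 6, 18] → torsion [2, 6, 18]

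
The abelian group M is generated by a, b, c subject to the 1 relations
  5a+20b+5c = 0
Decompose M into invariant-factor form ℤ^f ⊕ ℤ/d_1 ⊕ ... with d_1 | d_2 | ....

Answer: M ≅ ℤ^2 ⊕ ℤ/5

Derivation:
rank_ℚ(R)=1; free=3−1=2
SNF(R) diag = [5] → torsion [5]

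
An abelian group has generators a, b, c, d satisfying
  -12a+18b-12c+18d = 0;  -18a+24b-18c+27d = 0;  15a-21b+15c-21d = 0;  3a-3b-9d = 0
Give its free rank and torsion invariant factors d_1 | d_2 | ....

rank_ℚ(R)=4; free=4−4=0
SNF(R) diag = [3, 3, 3, 6] → torsion [3, 3, 3, 6]

Answer: M ≅ ℤ/3 ⊕ ℤ/3 ⊕ ℤ/3 ⊕ ℤ/6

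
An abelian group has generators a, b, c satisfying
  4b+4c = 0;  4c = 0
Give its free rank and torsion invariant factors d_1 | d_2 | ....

rank_ℚ(R)=2; free=3−2=1
SNF(R) diag = [4, 4] → torsion [4, 4]

Answer: M ≅ ℤ^1 ⊕ ℤ/4 ⊕ ℤ/4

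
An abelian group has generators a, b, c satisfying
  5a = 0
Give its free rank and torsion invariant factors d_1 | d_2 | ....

rank_ℚ(R)=1; free=3−1=2
SNF(R) diag = [5] → torsion [5]

Answer: M ≅ ℤ^2 ⊕ ℤ/5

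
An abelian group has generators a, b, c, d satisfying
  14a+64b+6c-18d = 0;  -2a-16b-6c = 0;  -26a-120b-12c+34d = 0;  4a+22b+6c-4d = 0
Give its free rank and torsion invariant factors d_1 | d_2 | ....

Answer: M ≅ ℤ/2 ⊕ ℤ/2 ⊕ ℤ/6 ⊕ ℤ/6

Derivation:
rank_ℚ(R)=4; free=4−4=0
SNF(R) diag = [2, 2, 6, 6] → torsion [2, 2, 6, 6]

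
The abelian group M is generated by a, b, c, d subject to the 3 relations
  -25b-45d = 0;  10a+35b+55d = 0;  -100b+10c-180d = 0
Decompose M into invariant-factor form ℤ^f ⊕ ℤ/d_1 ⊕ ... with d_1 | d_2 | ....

Answer: M ≅ ℤ^1 ⊕ ℤ/5 ⊕ ℤ/10 ⊕ ℤ/10

Derivation:
rank_ℚ(R)=3; free=4−3=1
SNF(R) diag = [5, 10, 10] → torsion [5, 10, 10]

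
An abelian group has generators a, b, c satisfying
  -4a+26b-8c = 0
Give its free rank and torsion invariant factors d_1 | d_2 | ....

Answer: M ≅ ℤ^2 ⊕ ℤ/2

Derivation:
rank_ℚ(R)=1; free=3−1=2
SNF(R) diag = [2] → torsion [2]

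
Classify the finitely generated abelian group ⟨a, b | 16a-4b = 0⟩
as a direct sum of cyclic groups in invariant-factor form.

Answer: M ≅ ℤ^1 ⊕ ℤ/4

Derivation:
rank_ℚ(R)=1; free=2−1=1
SNF(R) diag = [4] → torsion [4]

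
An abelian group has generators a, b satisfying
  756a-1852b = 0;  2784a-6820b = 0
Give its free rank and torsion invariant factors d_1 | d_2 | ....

rank_ℚ(R)=2; free=2−2=0
SNF(R) diag = [4, 12] → torsion [4, 12]

Answer: M ≅ ℤ/4 ⊕ ℤ/12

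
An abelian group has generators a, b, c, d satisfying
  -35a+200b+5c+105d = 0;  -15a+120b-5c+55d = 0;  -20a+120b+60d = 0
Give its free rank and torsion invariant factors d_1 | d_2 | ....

Answer: M ≅ ℤ^1 ⊕ ℤ/5 ⊕ ℤ/10 ⊕ ℤ/20

Derivation:
rank_ℚ(R)=3; free=4−3=1
SNF(R) diag = [5, 10, 20] → torsion [5, 10, 20]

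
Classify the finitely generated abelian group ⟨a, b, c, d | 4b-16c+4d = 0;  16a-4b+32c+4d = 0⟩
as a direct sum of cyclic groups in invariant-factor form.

Answer: M ≅ ℤ^2 ⊕ ℤ/4 ⊕ ℤ/8

Derivation:
rank_ℚ(R)=2; free=4−2=2
SNF(R) diag = [4, 8] → torsion [4, 8]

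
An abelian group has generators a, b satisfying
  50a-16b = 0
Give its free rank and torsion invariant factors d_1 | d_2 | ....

rank_ℚ(R)=1; free=2−1=1
SNF(R) diag = [2] → torsion [2]

Answer: M ≅ ℤ^1 ⊕ ℤ/2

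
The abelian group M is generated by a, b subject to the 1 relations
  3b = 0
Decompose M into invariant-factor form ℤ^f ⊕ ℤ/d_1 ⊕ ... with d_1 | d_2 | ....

Answer: M ≅ ℤ^1 ⊕ ℤ/3

Derivation:
rank_ℚ(R)=1; free=2−1=1
SNF(R) diag = [3] → torsion [3]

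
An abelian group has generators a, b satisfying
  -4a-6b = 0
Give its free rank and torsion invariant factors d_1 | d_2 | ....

Answer: M ≅ ℤ^1 ⊕ ℤ/2

Derivation:
rank_ℚ(R)=1; free=2−1=1
SNF(R) diag = [2] → torsion [2]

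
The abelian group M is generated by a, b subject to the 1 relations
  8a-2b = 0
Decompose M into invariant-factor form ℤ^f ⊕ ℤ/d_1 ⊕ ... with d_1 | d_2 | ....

rank_ℚ(R)=1; free=2−1=1
SNF(R) diag = [2] → torsion [2]

Answer: M ≅ ℤ^1 ⊕ ℤ/2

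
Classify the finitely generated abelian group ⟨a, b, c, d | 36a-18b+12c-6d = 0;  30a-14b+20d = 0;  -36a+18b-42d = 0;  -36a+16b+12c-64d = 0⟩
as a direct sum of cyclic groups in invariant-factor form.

rank_ℚ(R)=4; free=4−4=0
SNF(R) diag = [2, 6, 12, 12] → torsion [2, 6, 12, 12]

Answer: M ≅ ℤ/2 ⊕ ℤ/6 ⊕ ℤ/12 ⊕ ℤ/12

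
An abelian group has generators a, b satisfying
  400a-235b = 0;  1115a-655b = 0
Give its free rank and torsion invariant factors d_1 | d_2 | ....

rank_ℚ(R)=2; free=2−2=0
SNF(R) diag = [5, 5] → torsion [5, 5]

Answer: M ≅ ℤ/5 ⊕ ℤ/5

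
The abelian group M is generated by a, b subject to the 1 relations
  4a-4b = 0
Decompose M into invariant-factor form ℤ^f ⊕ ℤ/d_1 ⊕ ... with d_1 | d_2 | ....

rank_ℚ(R)=1; free=2−1=1
SNF(R) diag = [4] → torsion [4]

Answer: M ≅ ℤ^1 ⊕ ℤ/4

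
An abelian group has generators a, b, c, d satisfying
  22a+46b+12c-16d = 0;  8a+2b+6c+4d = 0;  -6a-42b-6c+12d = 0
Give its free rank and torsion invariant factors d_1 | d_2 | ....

rank_ℚ(R)=3; free=4−3=1
SNF(R) diag = [2, 6, 18] → torsion [2, 6, 18]

Answer: M ≅ ℤ^1 ⊕ ℤ/2 ⊕ ℤ/6 ⊕ ℤ/18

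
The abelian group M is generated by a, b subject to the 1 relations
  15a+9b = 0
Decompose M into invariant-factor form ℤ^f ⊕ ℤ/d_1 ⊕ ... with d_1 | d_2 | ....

Answer: M ≅ ℤ^1 ⊕ ℤ/3

Derivation:
rank_ℚ(R)=1; free=2−1=1
SNF(R) diag = [3] → torsion [3]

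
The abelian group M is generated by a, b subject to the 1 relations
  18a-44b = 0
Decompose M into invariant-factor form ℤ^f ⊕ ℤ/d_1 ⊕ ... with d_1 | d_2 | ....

rank_ℚ(R)=1; free=2−1=1
SNF(R) diag = [2] → torsion [2]

Answer: M ≅ ℤ^1 ⊕ ℤ/2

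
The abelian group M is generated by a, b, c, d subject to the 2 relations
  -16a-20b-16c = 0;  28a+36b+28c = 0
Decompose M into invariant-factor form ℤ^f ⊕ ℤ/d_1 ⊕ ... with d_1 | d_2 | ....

rank_ℚ(R)=2; free=4−2=2
SNF(R) diag = [4, 4] → torsion [4, 4]

Answer: M ≅ ℤ^2 ⊕ ℤ/4 ⊕ ℤ/4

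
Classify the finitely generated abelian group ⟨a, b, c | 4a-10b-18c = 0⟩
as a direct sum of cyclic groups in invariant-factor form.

Answer: M ≅ ℤ^2 ⊕ ℤ/2

Derivation:
rank_ℚ(R)=1; free=3−1=2
SNF(R) diag = [2] → torsion [2]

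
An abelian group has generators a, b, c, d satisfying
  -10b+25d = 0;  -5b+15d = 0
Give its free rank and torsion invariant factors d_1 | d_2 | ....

rank_ℚ(R)=2; free=4−2=2
SNF(R) diag = [5, 5] → torsion [5, 5]

Answer: M ≅ ℤ^2 ⊕ ℤ/5 ⊕ ℤ/5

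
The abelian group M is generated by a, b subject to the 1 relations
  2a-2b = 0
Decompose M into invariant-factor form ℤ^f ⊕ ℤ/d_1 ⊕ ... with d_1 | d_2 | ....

Answer: M ≅ ℤ^1 ⊕ ℤ/2

Derivation:
rank_ℚ(R)=1; free=2−1=1
SNF(R) diag = [2] → torsion [2]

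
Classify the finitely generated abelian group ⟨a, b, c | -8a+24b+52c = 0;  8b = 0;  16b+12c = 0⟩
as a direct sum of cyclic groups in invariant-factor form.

Answer: M ≅ ℤ/4 ⊕ ℤ/8 ⊕ ℤ/24

Derivation:
rank_ℚ(R)=3; free=3−3=0
SNF(R) diag = [4, 8, 24] → torsion [4, 8, 24]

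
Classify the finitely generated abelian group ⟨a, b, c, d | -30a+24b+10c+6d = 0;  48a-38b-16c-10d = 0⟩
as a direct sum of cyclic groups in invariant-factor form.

Answer: M ≅ ℤ^2 ⊕ ℤ/2 ⊕ ℤ/2

Derivation:
rank_ℚ(R)=2; free=4−2=2
SNF(R) diag = [2, 2] → torsion [2, 2]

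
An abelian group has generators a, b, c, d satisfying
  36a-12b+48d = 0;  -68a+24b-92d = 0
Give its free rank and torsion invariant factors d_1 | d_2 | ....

Answer: M ≅ ℤ^2 ⊕ ℤ/4 ⊕ ℤ/12

Derivation:
rank_ℚ(R)=2; free=4−2=2
SNF(R) diag = [4, 12] → torsion [4, 12]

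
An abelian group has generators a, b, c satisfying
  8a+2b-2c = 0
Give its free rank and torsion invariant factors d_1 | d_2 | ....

rank_ℚ(R)=1; free=3−1=2
SNF(R) diag = [2] → torsion [2]

Answer: M ≅ ℤ^2 ⊕ ℤ/2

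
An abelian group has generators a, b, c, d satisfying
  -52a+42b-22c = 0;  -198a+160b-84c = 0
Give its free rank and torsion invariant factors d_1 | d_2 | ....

rank_ℚ(R)=2; free=4−2=2
SNF(R) diag = [2, 2] → torsion [2, 2]

Answer: M ≅ ℤ^2 ⊕ ℤ/2 ⊕ ℤ/2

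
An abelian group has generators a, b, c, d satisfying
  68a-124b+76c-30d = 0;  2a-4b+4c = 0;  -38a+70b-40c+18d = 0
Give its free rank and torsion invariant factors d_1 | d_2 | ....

Answer: M ≅ ℤ^1 ⊕ ℤ/2 ⊕ ℤ/6 ⊕ ℤ/6

Derivation:
rank_ℚ(R)=3; free=4−3=1
SNF(R) diag = [2, 6, 6] → torsion [2, 6, 6]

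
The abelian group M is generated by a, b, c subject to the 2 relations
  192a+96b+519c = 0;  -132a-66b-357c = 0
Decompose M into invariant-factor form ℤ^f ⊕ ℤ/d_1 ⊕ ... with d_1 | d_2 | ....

rank_ℚ(R)=2; free=3−2=1
SNF(R) diag = [3, 6] → torsion [3, 6]

Answer: M ≅ ℤ^1 ⊕ ℤ/3 ⊕ ℤ/6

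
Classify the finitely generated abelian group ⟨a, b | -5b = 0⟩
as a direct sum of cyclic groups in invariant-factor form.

Answer: M ≅ ℤ^1 ⊕ ℤ/5

Derivation:
rank_ℚ(R)=1; free=2−1=1
SNF(R) diag = [5] → torsion [5]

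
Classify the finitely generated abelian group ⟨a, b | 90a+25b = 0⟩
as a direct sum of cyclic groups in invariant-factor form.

rank_ℚ(R)=1; free=2−1=1
SNF(R) diag = [5] → torsion [5]

Answer: M ≅ ℤ^1 ⊕ ℤ/5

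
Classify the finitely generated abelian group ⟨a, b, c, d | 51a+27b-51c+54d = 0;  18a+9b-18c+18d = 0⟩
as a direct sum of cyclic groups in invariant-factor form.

Answer: M ≅ ℤ^2 ⊕ ℤ/3 ⊕ ℤ/9

Derivation:
rank_ℚ(R)=2; free=4−2=2
SNF(R) diag = [3, 9] → torsion [3, 9]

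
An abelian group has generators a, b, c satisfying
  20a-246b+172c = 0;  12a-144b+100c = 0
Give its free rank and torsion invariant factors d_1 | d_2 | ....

rank_ℚ(R)=2; free=3−2=1
SNF(R) diag = [2, 4] → torsion [2, 4]

Answer: M ≅ ℤ^1 ⊕ ℤ/2 ⊕ ℤ/4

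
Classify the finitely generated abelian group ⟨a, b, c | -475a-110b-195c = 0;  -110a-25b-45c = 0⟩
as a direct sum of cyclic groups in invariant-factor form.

rank_ℚ(R)=2; free=3−2=1
SNF(R) diag = [5, 15] → torsion [5, 15]

Answer: M ≅ ℤ^1 ⊕ ℤ/5 ⊕ ℤ/15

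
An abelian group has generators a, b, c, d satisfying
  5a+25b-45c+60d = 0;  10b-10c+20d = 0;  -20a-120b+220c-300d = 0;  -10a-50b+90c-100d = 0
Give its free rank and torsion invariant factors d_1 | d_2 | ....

Answer: M ≅ ℤ/5 ⊕ ℤ/10 ⊕ ℤ/20 ⊕ ℤ/20

Derivation:
rank_ℚ(R)=4; free=4−4=0
SNF(R) diag = [5, 10, 20, 20] → torsion [5, 10, 20, 20]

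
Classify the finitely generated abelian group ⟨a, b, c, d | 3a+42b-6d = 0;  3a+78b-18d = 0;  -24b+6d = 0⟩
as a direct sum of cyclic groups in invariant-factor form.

Answer: M ≅ ℤ^1 ⊕ ℤ/3 ⊕ ℤ/6 ⊕ ℤ/12

Derivation:
rank_ℚ(R)=3; free=4−3=1
SNF(R) diag = [3, 6, 12] → torsion [3, 6, 12]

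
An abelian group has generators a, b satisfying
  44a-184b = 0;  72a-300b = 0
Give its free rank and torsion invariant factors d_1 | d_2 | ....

rank_ℚ(R)=2; free=2−2=0
SNF(R) diag = [4, 12] → torsion [4, 12]

Answer: M ≅ ℤ/4 ⊕ ℤ/12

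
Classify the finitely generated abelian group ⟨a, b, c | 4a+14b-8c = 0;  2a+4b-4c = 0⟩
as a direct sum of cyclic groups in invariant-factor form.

rank_ℚ(R)=2; free=3−2=1
SNF(R) diag = [2, 6] → torsion [2, 6]

Answer: M ≅ ℤ^1 ⊕ ℤ/2 ⊕ ℤ/6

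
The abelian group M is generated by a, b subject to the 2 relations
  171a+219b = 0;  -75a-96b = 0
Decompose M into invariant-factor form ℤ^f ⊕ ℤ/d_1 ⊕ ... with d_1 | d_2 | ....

rank_ℚ(R)=2; free=2−2=0
SNF(R) diag = [3, 3] → torsion [3, 3]

Answer: M ≅ ℤ/3 ⊕ ℤ/3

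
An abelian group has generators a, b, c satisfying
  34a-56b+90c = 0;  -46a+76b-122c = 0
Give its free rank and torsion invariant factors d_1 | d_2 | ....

rank_ℚ(R)=2; free=3−2=1
SNF(R) diag = [2, 4] → torsion [2, 4]

Answer: M ≅ ℤ^1 ⊕ ℤ/2 ⊕ ℤ/4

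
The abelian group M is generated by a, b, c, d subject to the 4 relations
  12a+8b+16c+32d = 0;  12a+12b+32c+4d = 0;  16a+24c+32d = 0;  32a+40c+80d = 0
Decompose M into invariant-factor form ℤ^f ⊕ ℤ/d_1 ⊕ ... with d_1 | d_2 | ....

rank_ℚ(R)=4; free=4−4=0
SNF(R) diag = [4, 4, 8, 16] → torsion [4, 4, 8, 16]

Answer: M ≅ ℤ/4 ⊕ ℤ/4 ⊕ ℤ/8 ⊕ ℤ/16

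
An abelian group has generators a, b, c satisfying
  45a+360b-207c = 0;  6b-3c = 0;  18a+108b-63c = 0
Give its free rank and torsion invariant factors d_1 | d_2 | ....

rank_ℚ(R)=3; free=3−3=0
SNF(R) diag = [3, 9, 18] → torsion [3, 9, 18]

Answer: M ≅ ℤ/3 ⊕ ℤ/9 ⊕ ℤ/18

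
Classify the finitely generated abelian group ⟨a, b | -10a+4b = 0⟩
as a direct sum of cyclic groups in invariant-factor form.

Answer: M ≅ ℤ^1 ⊕ ℤ/2

Derivation:
rank_ℚ(R)=1; free=2−1=1
SNF(R) diag = [2] → torsion [2]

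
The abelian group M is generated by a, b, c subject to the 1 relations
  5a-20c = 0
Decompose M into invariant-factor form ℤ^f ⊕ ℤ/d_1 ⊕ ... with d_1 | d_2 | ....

rank_ℚ(R)=1; free=3−1=2
SNF(R) diag = [5] → torsion [5]

Answer: M ≅ ℤ^2 ⊕ ℤ/5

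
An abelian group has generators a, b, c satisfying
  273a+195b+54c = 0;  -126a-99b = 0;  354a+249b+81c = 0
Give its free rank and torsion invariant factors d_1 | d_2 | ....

rank_ℚ(R)=3; free=3−3=0
SNF(R) diag = [3, 9, 27] → torsion [3, 9, 27]

Answer: M ≅ ℤ/3 ⊕ ℤ/9 ⊕ ℤ/27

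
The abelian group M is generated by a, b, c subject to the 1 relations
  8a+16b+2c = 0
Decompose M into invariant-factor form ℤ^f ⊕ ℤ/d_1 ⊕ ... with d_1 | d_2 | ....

rank_ℚ(R)=1; free=3−1=2
SNF(R) diag = [2] → torsion [2]

Answer: M ≅ ℤ^2 ⊕ ℤ/2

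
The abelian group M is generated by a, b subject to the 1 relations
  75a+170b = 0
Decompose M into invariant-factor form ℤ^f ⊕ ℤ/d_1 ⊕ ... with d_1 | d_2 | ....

rank_ℚ(R)=1; free=2−1=1
SNF(R) diag = [5] → torsion [5]

Answer: M ≅ ℤ^1 ⊕ ℤ/5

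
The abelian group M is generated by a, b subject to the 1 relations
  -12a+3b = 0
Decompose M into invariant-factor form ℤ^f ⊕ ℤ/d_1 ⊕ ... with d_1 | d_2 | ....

Answer: M ≅ ℤ^1 ⊕ ℤ/3

Derivation:
rank_ℚ(R)=1; free=2−1=1
SNF(R) diag = [3] → torsion [3]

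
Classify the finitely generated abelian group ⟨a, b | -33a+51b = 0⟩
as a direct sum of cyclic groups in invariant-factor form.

Answer: M ≅ ℤ^1 ⊕ ℤ/3

Derivation:
rank_ℚ(R)=1; free=2−1=1
SNF(R) diag = [3] → torsion [3]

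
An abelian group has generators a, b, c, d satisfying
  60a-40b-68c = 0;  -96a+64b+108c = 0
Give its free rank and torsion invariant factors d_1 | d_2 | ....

Answer: M ≅ ℤ^2 ⊕ ℤ/4 ⊕ ℤ/4

Derivation:
rank_ℚ(R)=2; free=4−2=2
SNF(R) diag = [4, 4] → torsion [4, 4]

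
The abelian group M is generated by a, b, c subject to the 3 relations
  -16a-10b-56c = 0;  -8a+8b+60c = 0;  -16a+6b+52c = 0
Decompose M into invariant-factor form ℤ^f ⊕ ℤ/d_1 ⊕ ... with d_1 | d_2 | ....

Answer: M ≅ ℤ/2 ⊕ ℤ/4 ⊕ ℤ/8

Derivation:
rank_ℚ(R)=3; free=3−3=0
SNF(R) diag = [2, 4, 8] → torsion [2, 4, 8]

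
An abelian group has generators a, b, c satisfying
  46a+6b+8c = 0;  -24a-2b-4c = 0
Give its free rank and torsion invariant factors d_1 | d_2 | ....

rank_ℚ(R)=2; free=3−2=1
SNF(R) diag = [2, 2] → torsion [2, 2]

Answer: M ≅ ℤ^1 ⊕ ℤ/2 ⊕ ℤ/2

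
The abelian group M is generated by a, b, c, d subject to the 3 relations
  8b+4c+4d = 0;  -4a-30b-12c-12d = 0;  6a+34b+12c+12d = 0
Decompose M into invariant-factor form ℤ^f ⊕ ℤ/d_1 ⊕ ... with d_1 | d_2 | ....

rank_ℚ(R)=3; free=4−3=1
SNF(R) diag = [2, 2, 4] → torsion [2, 2, 4]

Answer: M ≅ ℤ^1 ⊕ ℤ/2 ⊕ ℤ/2 ⊕ ℤ/4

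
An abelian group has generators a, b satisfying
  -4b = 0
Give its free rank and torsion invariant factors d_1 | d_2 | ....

Answer: M ≅ ℤ^1 ⊕ ℤ/4

Derivation:
rank_ℚ(R)=1; free=2−1=1
SNF(R) diag = [4] → torsion [4]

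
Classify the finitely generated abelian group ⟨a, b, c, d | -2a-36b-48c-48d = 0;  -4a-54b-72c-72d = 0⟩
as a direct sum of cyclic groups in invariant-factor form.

Answer: M ≅ ℤ^2 ⊕ ℤ/2 ⊕ ℤ/6

Derivation:
rank_ℚ(R)=2; free=4−2=2
SNF(R) diag = [2, 6] → torsion [2, 6]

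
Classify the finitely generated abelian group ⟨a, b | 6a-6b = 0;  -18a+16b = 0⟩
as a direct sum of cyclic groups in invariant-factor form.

rank_ℚ(R)=2; free=2−2=0
SNF(R) diag = [2, 6] → torsion [2, 6]

Answer: M ≅ ℤ/2 ⊕ ℤ/6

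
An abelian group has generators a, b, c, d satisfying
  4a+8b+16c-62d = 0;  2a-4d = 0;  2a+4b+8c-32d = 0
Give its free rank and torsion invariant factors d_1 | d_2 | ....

rank_ℚ(R)=3; free=4−3=1
SNF(R) diag = [2, 2, 4] → torsion [2, 2, 4]

Answer: M ≅ ℤ^1 ⊕ ℤ/2 ⊕ ℤ/2 ⊕ ℤ/4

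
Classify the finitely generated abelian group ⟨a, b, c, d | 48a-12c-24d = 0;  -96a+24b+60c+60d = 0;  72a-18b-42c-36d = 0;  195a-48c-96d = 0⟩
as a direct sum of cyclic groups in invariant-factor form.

Answer: M ≅ ℤ/3 ⊕ ℤ/6 ⊕ ℤ/12 ⊕ ℤ/12

Derivation:
rank_ℚ(R)=4; free=4−4=0
SNF(R) diag = [3, 6, 12, 12] → torsion [3, 6, 12, 12]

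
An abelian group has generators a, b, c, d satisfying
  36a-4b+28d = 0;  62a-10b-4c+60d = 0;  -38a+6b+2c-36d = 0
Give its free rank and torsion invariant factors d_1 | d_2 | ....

Answer: M ≅ ℤ^1 ⊕ ℤ/2 ⊕ ℤ/2 ⊕ ℤ/4

Derivation:
rank_ℚ(R)=3; free=4−3=1
SNF(R) diag = [2, 2, 4] → torsion [2, 2, 4]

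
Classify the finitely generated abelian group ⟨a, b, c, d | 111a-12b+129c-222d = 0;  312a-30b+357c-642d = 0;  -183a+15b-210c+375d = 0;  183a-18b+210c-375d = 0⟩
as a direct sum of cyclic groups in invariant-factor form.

rank_ℚ(R)=4; free=4−4=0
SNF(R) diag = [3, 3, 9, 9] → torsion [3, 3, 9, 9]

Answer: M ≅ ℤ/3 ⊕ ℤ/3 ⊕ ℤ/9 ⊕ ℤ/9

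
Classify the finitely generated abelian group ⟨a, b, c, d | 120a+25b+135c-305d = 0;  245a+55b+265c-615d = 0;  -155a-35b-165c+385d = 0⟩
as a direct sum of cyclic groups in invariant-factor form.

rank_ℚ(R)=3; free=4−3=1
SNF(R) diag = [5, 5, 10] → torsion [5, 5, 10]

Answer: M ≅ ℤ^1 ⊕ ℤ/5 ⊕ ℤ/5 ⊕ ℤ/10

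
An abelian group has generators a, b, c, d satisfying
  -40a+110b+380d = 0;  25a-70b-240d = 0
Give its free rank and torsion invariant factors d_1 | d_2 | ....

Answer: M ≅ ℤ^2 ⊕ ℤ/5 ⊕ ℤ/10

Derivation:
rank_ℚ(R)=2; free=4−2=2
SNF(R) diag = [5, 10] → torsion [5, 10]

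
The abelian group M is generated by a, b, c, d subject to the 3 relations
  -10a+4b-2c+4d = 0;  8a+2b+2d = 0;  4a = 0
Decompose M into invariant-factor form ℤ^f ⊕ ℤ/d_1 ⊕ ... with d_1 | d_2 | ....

Answer: M ≅ ℤ^1 ⊕ ℤ/2 ⊕ ℤ/2 ⊕ ℤ/4

Derivation:
rank_ℚ(R)=3; free=4−3=1
SNF(R) diag = [2, 2, 4] → torsion [2, 2, 4]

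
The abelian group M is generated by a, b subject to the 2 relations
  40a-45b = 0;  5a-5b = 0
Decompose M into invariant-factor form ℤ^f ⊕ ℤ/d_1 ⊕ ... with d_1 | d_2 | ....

rank_ℚ(R)=2; free=2−2=0
SNF(R) diag = [5, 5] → torsion [5, 5]

Answer: M ≅ ℤ/5 ⊕ ℤ/5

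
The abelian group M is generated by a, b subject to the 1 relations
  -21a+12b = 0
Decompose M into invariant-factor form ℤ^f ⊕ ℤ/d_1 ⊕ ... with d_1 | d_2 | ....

rank_ℚ(R)=1; free=2−1=1
SNF(R) diag = [3] → torsion [3]

Answer: M ≅ ℤ^1 ⊕ ℤ/3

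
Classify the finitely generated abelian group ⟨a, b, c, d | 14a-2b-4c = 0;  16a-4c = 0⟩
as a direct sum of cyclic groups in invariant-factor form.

rank_ℚ(R)=2; free=4−2=2
SNF(R) diag = [2, 4] → torsion [2, 4]

Answer: M ≅ ℤ^2 ⊕ ℤ/2 ⊕ ℤ/4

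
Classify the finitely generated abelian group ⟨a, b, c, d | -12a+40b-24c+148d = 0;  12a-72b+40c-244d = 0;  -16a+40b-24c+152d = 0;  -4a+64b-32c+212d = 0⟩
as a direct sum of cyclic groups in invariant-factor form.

Answer: M ≅ ℤ/4 ⊕ ℤ/8 ⊕ ℤ/16 ⊕ ℤ/16

Derivation:
rank_ℚ(R)=4; free=4−4=0
SNF(R) diag = [4, 8, 16, 16] → torsion [4, 8, 16, 16]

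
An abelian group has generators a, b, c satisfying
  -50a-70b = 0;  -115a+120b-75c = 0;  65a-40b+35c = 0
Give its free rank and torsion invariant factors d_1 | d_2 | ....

Answer: M ≅ ℤ/5 ⊕ ℤ/10 ⊕ ℤ/10

Derivation:
rank_ℚ(R)=3; free=3−3=0
SNF(R) diag = [5, 10, 10] → torsion [5, 10, 10]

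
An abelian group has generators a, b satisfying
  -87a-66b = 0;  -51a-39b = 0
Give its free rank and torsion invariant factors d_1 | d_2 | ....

rank_ℚ(R)=2; free=2−2=0
SNF(R) diag = [3, 9] → torsion [3, 9]

Answer: M ≅ ℤ/3 ⊕ ℤ/9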